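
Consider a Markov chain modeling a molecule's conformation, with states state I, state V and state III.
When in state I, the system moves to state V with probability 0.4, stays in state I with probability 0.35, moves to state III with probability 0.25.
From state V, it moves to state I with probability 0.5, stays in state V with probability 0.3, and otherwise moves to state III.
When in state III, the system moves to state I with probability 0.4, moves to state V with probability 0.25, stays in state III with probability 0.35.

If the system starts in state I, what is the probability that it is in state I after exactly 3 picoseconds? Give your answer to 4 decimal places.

0.4111

Propagate the distribution vector 3 picoseconds from state I.
After 0 picoseconds: (1.0000, 0.0000, 0.0000)
After 1 picosecond: (0.3500, 0.4000, 0.2500)
After 2 picoseconds: (0.4225, 0.3225, 0.2550)
After 3 picoseconds: (0.4111, 0.3295, 0.2594)
P(in state I after 3 picoseconds) = 0.4111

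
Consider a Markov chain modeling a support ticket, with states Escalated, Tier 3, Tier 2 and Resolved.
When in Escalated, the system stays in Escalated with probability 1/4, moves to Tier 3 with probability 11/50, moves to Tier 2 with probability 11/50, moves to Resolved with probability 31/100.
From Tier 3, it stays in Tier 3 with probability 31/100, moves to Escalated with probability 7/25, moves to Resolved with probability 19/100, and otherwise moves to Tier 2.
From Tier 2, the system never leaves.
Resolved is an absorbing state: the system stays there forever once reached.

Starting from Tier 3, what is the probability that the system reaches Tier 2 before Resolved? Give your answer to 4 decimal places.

Let h(s) be the probability of absorption at Tier 2 starting from transient state s. Then h(Tier 2) = 1 and h(Resolved) = 0. By first-step analysis:
h(Escalated) = 0.25·h(Escalated) + 0.22·h(Tier 3) + 0.22·1 + 0.31·0
h(Tier 3) = 0.28·h(Escalated) + 0.31·h(Tier 3) + 0.22·1 + 0.19·0
Solving: h(Escalated) = 0.4391, h(Tier 3) = 0.4970.
Starting from Tier 3, the probability is 0.4970.

0.4970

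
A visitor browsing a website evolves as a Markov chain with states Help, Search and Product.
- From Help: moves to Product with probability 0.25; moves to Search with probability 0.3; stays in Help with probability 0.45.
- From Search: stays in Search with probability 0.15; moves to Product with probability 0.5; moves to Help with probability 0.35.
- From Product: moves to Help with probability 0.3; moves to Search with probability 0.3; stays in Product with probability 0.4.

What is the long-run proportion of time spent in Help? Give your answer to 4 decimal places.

0.3683

Let the stationary distribution be π with π = πP and π_1 + π_2 + π_3 = 1.
π_1 = 0.45·π_1 + 0.35·π_2 + 0.3·π_3
π_2 = 0.3·π_1 + 0.15·π_2 + 0.3·π_3
Solving with the normalization constraint gives π = (0.3683, 0.2609, 0.3708).
So the stationary probability of Help is 0.3683.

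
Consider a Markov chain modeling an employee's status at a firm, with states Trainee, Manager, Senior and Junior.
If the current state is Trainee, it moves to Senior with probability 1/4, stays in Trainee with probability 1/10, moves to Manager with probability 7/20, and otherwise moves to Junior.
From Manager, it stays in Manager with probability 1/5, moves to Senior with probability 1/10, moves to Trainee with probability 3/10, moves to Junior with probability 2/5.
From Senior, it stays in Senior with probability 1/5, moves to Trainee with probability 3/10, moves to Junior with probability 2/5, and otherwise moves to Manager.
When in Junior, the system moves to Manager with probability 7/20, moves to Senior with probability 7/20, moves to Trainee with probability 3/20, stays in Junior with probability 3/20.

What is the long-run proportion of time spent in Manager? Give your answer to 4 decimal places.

Let the stationary distribution be π with π = πP and π_1 + π_2 + π_3 + π_4 = 1.
π_1 = 0.1·π_1 + 0.3·π_2 + 0.3·π_3 + 0.15·π_4
π_2 = 0.35·π_1 + 0.2·π_2 + 0.1·π_3 + 0.35·π_4
π_3 = 0.25·π_1 + 0.1·π_2 + 0.2·π_3 + 0.35·π_4
Solving with the normalization constraint gives π = (0.2121, 0.2542, 0.2306, 0.3030).
So the stationary probability of Manager is 0.2542.

0.2542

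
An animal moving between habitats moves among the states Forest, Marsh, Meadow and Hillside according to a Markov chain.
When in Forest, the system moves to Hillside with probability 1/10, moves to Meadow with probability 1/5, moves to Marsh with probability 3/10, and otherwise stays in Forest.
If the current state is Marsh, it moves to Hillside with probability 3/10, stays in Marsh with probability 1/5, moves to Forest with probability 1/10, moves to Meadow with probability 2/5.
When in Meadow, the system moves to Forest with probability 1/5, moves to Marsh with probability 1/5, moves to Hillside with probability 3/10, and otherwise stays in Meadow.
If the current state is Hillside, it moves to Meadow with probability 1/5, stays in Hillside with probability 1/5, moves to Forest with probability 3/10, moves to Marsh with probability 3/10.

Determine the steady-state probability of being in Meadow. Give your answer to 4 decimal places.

0.2772

Let the stationary distribution be π with π = πP and π_1 + π_2 + π_3 + π_4 = 1.
π_1 = 0.4·π_1 + 0.1·π_2 + 0.2·π_3 + 0.3·π_4
π_2 = 0.3·π_1 + 0.2·π_2 + 0.2·π_3 + 0.3·π_4
π_3 = 0.2·π_1 + 0.4·π_2 + 0.3·π_3 + 0.2·π_4
Solving with the normalization constraint gives π = (0.2475, 0.2475, 0.2772, 0.2277).
So the stationary probability of Meadow is 0.2772.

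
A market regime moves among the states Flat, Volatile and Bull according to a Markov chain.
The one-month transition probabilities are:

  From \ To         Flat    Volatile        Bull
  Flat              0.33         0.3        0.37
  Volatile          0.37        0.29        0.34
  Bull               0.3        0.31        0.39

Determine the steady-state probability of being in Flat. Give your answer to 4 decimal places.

0.3310

Let the stationary distribution be π with π = πP and π_1 + π_2 + π_3 = 1.
π_1 = 0.33·π_1 + 0.37·π_2 + 0.3·π_3
π_2 = 0.3·π_1 + 0.29·π_2 + 0.31·π_3
Solving with the normalization constraint gives π = (0.3310, 0.3007, 0.3683).
So the stationary probability of Flat is 0.3310.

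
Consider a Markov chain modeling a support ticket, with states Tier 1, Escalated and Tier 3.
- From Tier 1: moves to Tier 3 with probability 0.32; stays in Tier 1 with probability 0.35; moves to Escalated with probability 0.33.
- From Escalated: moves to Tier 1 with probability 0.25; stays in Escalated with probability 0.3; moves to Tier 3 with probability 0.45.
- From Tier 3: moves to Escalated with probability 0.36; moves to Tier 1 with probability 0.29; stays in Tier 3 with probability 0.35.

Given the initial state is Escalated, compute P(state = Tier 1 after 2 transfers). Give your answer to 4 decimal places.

Sum over the intermediate state after 1 transfer:
P = P(Escalated→Tier 1)·P(Tier 1→Tier 1) + P(Escalated→Escalated)·P(Escalated→Tier 1) + P(Escalated→Tier 3)·P(Tier 3→Tier 1)
  = 0.25×0.35 + 0.3×0.25 + 0.45×0.29
  = 0.0875 + 0.0750 + 0.1305 = 0.2930

0.2930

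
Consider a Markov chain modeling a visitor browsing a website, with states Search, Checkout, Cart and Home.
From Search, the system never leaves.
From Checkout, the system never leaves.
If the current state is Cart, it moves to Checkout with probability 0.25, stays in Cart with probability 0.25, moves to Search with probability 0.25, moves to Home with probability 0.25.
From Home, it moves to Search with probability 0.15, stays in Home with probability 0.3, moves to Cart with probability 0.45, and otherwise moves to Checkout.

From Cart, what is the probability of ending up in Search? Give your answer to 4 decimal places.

0.5152

Let h(s) be the probability of absorption at Search starting from transient state s. Then h(Search) = 1 and h(Checkout) = 0. By first-step analysis:
h(Cart) = 0.25·1 + 0.25·0 + 0.25·h(Cart) + 0.25·h(Home)
h(Home) = 0.15·1 + 0.1·0 + 0.45·h(Cart) + 0.3·h(Home)
Solving: h(Cart) = 0.5152, h(Home) = 0.5455.
Starting from Cart, the probability is 0.5152.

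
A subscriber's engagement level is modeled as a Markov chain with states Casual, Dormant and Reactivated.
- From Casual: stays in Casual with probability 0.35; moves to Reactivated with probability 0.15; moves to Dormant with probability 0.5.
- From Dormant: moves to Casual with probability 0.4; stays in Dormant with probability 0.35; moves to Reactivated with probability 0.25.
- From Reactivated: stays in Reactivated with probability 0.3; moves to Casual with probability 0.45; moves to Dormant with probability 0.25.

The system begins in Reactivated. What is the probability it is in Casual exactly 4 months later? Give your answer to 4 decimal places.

Propagate the distribution vector 4 months from Reactivated.
After 0 months: (0.0000, 0.0000, 1.0000)
After 1 month: (0.4500, 0.2500, 0.3000)
After 2 months: (0.3925, 0.3875, 0.2200)
After 3 months: (0.3914, 0.3869, 0.2218)
After 4 months: (0.3915, 0.3865, 0.2220)
P(in Casual after 4 months) = 0.3915

0.3915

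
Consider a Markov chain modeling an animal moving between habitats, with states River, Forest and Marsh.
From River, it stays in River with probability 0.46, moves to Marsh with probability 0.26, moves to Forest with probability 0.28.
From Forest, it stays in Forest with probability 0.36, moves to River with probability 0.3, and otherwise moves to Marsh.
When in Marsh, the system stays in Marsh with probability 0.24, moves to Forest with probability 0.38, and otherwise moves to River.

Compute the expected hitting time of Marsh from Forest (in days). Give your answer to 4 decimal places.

Let t(s) be the expected number of days to first reach Marsh from state s, with t(Marsh) = 0. Conditioning on the first day:
t(River) = 1 + 0.46·t(River) + 0.28·t(Forest)
t(Forest) = 1 + 0.3·t(River) + 0.36·t(Forest)
Solving: t(River) = 3.5168, t(Forest) = 3.2110.
Expected days from Forest to Marsh: 3.2110.

3.2110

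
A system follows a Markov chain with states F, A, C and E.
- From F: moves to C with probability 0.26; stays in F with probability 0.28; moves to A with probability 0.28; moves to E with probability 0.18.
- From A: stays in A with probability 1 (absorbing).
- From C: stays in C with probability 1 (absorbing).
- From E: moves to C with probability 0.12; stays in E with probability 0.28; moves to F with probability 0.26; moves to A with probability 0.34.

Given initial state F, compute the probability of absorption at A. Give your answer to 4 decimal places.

Let h(s) be the probability of absorption at A starting from transient state s. Then h(A) = 1 and h(C) = 0. By first-step analysis:
h(F) = 0.28·h(F) + 0.28·1 + 0.26·0 + 0.18·h(E)
h(E) = 0.26·h(F) + 0.34·1 + 0.12·0 + 0.28·h(E)
Solving: h(F) = 0.5573, h(E) = 0.6735.
Starting from F, the probability is 0.5573.

0.5573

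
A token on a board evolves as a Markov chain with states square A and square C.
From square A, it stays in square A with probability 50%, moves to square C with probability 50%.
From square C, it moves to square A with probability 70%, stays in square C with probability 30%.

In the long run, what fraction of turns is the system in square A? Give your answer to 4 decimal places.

0.5833

Let the stationary distribution be π with π = πP and π_1 + π_2 = 1.
π_1 = 0.5·π_1 + 0.7·π_2
Solving with the normalization constraint gives π = (0.5833, 0.4167).
So the stationary probability of square A is 0.5833.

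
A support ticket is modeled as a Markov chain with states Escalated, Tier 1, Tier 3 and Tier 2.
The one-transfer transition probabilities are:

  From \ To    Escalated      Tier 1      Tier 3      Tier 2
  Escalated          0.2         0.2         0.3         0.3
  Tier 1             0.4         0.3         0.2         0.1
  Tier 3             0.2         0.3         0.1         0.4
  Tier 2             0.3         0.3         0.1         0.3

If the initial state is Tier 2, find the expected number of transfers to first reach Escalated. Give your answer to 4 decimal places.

Let t(s) be the expected number of transfers to first reach Escalated from state s, with t(Escalated) = 0. Conditioning on the first transfer:
t(Tier 1) = 1 + 0.3·t(Tier 1) + 0.2·t(Tier 3) + 0.1·t(Tier 2)
t(Tier 3) = 1 + 0.3·t(Tier 1) + 0.1·t(Tier 3) + 0.4·t(Tier 2)
t(Tier 2) = 1 + 0.3·t(Tier 1) + 0.1·t(Tier 3) + 0.3·t(Tier 2)
Solving: t(Tier 1) = 2.8707, t(Tier 3) = 3.4700, t(Tier 2) = 3.1546.
Expected transfers from Tier 2 to Escalated: 3.1546.

3.1546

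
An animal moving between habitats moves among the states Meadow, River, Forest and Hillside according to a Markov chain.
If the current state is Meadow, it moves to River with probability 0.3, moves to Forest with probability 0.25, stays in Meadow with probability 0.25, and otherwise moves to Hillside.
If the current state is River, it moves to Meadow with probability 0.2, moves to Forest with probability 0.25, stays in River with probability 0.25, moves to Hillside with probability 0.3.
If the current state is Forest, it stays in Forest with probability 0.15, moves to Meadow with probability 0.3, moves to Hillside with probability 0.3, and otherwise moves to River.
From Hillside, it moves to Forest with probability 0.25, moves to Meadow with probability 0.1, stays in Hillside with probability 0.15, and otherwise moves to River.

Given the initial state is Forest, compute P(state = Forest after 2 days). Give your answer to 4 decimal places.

Propagate the distribution vector 2 days from Forest.
After 0 days: (0.0000, 0.0000, 1.0000, 0.0000)
After 1 day: (0.3000, 0.2500, 0.1500, 0.3000)
After 2 days: (0.2000, 0.3400, 0.2350, 0.2250)
P(in Forest after 2 days) = 0.2350

0.2350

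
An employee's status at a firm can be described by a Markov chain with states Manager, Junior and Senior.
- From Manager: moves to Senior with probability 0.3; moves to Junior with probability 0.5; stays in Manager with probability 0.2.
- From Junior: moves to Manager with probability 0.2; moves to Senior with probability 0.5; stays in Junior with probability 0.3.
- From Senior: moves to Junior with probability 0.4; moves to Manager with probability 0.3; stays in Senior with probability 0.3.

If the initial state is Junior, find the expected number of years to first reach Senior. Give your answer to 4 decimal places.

2.1739

Let t(s) be the expected number of years to first reach Senior from state s, with t(Senior) = 0. Conditioning on the first year:
t(Manager) = 1 + 0.2·t(Manager) + 0.5·t(Junior)
t(Junior) = 1 + 0.2·t(Manager) + 0.3·t(Junior)
Solving: t(Manager) = 2.6087, t(Junior) = 2.1739.
Expected years from Junior to Senior: 2.1739.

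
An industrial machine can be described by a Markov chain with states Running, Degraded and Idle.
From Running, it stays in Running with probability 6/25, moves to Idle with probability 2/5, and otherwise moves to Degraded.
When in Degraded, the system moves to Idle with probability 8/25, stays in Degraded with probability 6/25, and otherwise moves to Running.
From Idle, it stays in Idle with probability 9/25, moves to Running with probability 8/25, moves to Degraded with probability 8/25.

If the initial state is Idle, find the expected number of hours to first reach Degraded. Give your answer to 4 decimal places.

Let t(s) be the expected number of hours to first reach Degraded from state s, with t(Degraded) = 0. Conditioning on the first hour:
t(Running) = 1 + 0.24·t(Running) + 0.4·t(Idle)
t(Idle) = 1 + 0.32·t(Running) + 0.36·t(Idle)
Solving: t(Running) = 2.9018, t(Idle) = 3.0134.
Expected hours from Idle to Degraded: 3.0134.

3.0134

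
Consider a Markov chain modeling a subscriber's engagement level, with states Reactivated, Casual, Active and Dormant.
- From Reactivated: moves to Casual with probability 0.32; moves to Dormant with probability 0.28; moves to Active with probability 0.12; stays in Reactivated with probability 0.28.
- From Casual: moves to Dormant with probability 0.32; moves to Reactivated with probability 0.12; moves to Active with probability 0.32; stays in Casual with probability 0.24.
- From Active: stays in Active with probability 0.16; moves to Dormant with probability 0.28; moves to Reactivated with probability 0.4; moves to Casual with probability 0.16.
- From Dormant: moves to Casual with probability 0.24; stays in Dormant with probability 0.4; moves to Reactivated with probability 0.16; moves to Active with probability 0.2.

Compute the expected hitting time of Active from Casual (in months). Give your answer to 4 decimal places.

4.0441

Let t(s) be the expected number of months to first reach Active from state s, with t(Active) = 0. Conditioning on the first month:
t(Reactivated) = 1 + 0.28·t(Reactivated) + 0.32·t(Casual) + 0.28·t(Dormant)
t(Casual) = 1 + 0.12·t(Reactivated) + 0.24·t(Casual) + 0.32·t(Dormant)
t(Dormant) = 1 + 0.16·t(Reactivated) + 0.24·t(Casual) + 0.4·t(Dormant)
Solving: t(Reactivated) = 4.9799, t(Casual) = 4.0441, t(Dormant) = 4.6123.
Expected months from Casual to Active: 4.0441.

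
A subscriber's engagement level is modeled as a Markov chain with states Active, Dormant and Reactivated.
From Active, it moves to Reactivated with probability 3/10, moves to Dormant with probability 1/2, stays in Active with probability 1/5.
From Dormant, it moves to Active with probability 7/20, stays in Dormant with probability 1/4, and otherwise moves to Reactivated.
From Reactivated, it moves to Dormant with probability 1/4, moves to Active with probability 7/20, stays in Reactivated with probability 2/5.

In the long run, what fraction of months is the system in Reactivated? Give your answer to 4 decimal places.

0.3696

Let the stationary distribution be π with π = πP and π_1 + π_2 + π_3 = 1.
π_1 = 0.2·π_1 + 0.35·π_2 + 0.35·π_3
π_2 = 0.5·π_1 + 0.25·π_2 + 0.25·π_3
Solving with the normalization constraint gives π = (0.3043, 0.3261, 0.3696).
So the stationary probability of Reactivated is 0.3696.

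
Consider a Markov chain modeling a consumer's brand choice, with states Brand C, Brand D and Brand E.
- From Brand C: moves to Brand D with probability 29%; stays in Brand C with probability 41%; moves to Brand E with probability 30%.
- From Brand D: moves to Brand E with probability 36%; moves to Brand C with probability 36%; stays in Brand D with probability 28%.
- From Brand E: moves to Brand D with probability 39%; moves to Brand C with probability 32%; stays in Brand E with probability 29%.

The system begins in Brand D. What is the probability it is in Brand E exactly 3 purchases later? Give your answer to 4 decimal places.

0.3163

Propagate the distribution vector 3 purchases from Brand D.
After 0 purchases: (0.0000, 1.0000, 0.0000)
After 1 purchase: (0.3600, 0.2800, 0.3600)
After 2 purchases: (0.3636, 0.3232, 0.3132)
After 3 purchases: (0.3657, 0.3181, 0.3163)
P(in Brand E after 3 purchases) = 0.3163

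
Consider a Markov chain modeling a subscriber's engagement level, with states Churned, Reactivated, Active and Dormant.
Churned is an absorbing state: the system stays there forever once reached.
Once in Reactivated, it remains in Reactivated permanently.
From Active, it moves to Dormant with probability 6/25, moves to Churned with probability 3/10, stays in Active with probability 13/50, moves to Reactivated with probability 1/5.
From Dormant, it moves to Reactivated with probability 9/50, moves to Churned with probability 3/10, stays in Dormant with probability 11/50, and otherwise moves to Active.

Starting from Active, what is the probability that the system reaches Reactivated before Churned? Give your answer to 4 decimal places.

Let h(s) be the probability of absorption at Reactivated starting from transient state s. Then h(Reactivated) = 1 and h(Churned) = 0. By first-step analysis:
h(Active) = 0.3·0 + 0.2·1 + 0.26·h(Active) + 0.24·h(Dormant)
h(Dormant) = 0.3·0 + 0.18·1 + 0.3·h(Active) + 0.22·h(Dormant)
Solving: h(Active) = 0.3943, h(Dormant) = 0.3824.
Starting from Active, the probability is 0.3943.

0.3943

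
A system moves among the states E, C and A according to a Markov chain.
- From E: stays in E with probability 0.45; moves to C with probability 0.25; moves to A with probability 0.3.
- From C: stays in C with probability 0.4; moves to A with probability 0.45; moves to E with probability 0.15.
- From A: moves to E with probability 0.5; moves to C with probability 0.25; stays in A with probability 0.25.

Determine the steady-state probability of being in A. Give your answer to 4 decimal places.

0.3277

Let the stationary distribution be π with π = πP and π_1 + π_2 + π_3 = 1.
π_1 = 0.45·π_1 + 0.15·π_2 + 0.5·π_3
π_2 = 0.25·π_1 + 0.4·π_2 + 0.25·π_3
Solving with the normalization constraint gives π = (0.3782, 0.2941, 0.3277).
So the stationary probability of A is 0.3277.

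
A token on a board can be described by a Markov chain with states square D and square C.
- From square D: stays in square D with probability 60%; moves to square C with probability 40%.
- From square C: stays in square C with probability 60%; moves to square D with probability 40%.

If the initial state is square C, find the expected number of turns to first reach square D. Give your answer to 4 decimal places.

Let t(s) be the expected number of turns to first reach square D from state s, with t(square D) = 0. Conditioning on the first turn:
t(square C) = 1 + 0.6·t(square C)
Solving: t(square C) = 2.5000.
Expected turns from square C to square D: 2.5000.

2.5000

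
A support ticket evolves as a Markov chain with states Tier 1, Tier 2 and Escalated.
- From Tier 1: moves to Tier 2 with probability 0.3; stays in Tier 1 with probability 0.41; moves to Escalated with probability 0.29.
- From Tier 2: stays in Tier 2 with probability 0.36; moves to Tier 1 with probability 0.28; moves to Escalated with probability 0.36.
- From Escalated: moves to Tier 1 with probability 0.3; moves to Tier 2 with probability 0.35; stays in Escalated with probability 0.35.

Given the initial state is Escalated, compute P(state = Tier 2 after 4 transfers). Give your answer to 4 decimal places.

0.3369

Propagate the distribution vector 4 transfers from Escalated.
After 0 transfers: (0.0000, 0.0000, 1.0000)
After 1 transfer: (0.3000, 0.3500, 0.3500)
After 2 transfers: (0.3260, 0.3385, 0.3355)
After 3 transfers: (0.3291, 0.3371, 0.3338)
After 4 transfers: (0.3295, 0.3369, 0.3336)
P(in Tier 2 after 4 transfers) = 0.3369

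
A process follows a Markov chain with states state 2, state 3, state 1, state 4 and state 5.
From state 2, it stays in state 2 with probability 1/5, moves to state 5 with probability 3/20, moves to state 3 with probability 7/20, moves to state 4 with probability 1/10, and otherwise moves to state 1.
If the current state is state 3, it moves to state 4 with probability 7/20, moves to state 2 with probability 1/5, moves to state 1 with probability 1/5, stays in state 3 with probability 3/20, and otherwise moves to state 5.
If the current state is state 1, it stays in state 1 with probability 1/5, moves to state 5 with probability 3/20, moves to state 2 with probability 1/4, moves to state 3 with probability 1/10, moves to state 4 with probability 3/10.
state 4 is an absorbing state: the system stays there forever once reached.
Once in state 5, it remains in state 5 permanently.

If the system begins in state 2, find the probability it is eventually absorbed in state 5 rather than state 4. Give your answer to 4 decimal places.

Let h(s) be the probability of absorption at state 5 starting from transient state s. Then h(state 5) = 1 and h(state 4) = 0. By first-step analysis:
h(state 2) = 0.2·h(state 2) + 0.35·h(state 3) + 0.2·h(state 1) + 0.1·0 + 0.15·1
h(state 3) = 0.2·h(state 2) + 0.15·h(state 3) + 0.2·h(state 1) + 0.35·0 + 0.1·1
h(state 1) = 0.25·h(state 2) + 0.1·h(state 3) + 0.2·h(state 1) + 0.3·0 + 0.15·1
Solving: h(state 2) = 0.4044, h(state 3) = 0.2953, h(state 1) = 0.3508.
Starting from state 2, the probability is 0.4044.

0.4044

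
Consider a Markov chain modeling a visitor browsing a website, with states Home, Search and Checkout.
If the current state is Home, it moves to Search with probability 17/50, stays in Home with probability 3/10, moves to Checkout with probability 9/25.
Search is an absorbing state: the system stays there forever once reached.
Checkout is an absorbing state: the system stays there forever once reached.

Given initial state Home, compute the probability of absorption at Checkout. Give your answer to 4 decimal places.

Let h(s) be the probability of absorption at Checkout starting from transient state s. Then h(Checkout) = 1 and h(Search) = 0. By first-step analysis:
h(Home) = 0.3·h(Home) + 0.34·0 + 0.36·1
Solving: h(Home) = 0.5143.
Starting from Home, the probability is 0.5143.

0.5143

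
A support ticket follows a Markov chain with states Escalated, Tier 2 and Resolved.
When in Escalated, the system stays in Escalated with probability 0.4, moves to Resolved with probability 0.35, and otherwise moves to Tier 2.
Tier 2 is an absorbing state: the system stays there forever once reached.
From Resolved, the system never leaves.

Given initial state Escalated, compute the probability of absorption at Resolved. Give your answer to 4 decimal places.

0.5833

Let h(s) be the probability of absorption at Resolved starting from transient state s. Then h(Resolved) = 1 and h(Tier 2) = 0. By first-step analysis:
h(Escalated) = 0.4·h(Escalated) + 0.25·0 + 0.35·1
Solving: h(Escalated) = 0.5833.
Starting from Escalated, the probability is 0.5833.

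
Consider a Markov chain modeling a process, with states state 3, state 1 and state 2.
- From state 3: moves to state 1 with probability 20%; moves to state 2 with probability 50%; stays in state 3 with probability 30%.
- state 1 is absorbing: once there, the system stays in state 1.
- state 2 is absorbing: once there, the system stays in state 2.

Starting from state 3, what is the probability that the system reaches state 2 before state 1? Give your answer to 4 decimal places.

Let h(s) be the probability of absorption at state 2 starting from transient state s. Then h(state 2) = 1 and h(state 1) = 0. By first-step analysis:
h(state 3) = 0.3·h(state 3) + 0.2·0 + 0.5·1
Solving: h(state 3) = 0.7143.
Starting from state 3, the probability is 0.7143.

0.7143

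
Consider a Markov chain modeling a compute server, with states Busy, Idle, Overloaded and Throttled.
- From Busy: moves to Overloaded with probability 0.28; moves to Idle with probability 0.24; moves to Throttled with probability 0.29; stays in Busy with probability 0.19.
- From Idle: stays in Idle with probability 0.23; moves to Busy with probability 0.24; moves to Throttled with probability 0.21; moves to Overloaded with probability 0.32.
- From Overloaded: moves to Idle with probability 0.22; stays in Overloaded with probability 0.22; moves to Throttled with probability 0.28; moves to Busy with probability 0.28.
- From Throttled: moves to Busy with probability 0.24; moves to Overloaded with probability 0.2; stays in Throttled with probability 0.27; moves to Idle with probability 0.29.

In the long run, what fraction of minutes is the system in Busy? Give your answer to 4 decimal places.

Let the stationary distribution be π with π = πP and π_1 + π_2 + π_3 + π_4 = 1.
π_1 = 0.19·π_1 + 0.24·π_2 + 0.28·π_3 + 0.24·π_4
π_2 = 0.24·π_1 + 0.23·π_2 + 0.22·π_3 + 0.29·π_4
π_3 = 0.28·π_1 + 0.32·π_2 + 0.22·π_3 + 0.2·π_4
Solving with the normalization constraint gives π = (0.2382, 0.2456, 0.2536, 0.2626).
So the stationary probability of Busy is 0.2382.

0.2382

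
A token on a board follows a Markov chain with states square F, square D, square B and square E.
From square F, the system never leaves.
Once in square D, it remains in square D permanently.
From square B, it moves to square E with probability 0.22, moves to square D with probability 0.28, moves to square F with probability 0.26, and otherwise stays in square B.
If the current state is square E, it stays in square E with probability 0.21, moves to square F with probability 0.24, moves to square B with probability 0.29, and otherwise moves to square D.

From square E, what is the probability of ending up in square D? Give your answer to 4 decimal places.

Let h(s) be the probability of absorption at square D starting from transient state s. Then h(square D) = 1 and h(square F) = 0. By first-step analysis:
h(square B) = 0.26·0 + 0.28·1 + 0.24·h(square B) + 0.22·h(square E)
h(square E) = 0.24·0 + 0.26·1 + 0.29·h(square B) + 0.21·h(square E)
Solving: h(square B) = 0.5188, h(square E) = 0.5196.
Starting from square E, the probability is 0.5196.

0.5196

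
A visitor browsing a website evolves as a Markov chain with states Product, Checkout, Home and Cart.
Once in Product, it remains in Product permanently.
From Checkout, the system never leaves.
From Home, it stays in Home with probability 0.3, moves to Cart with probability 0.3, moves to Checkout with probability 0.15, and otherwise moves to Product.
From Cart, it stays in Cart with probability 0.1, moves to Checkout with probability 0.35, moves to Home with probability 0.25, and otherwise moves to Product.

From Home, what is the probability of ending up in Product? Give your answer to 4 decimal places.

Let h(s) be the probability of absorption at Product starting from transient state s. Then h(Product) = 1 and h(Checkout) = 0. By first-step analysis:
h(Home) = 0.25·1 + 0.15·0 + 0.3·h(Home) + 0.3·h(Cart)
h(Cart) = 0.3·1 + 0.35·0 + 0.25·h(Home) + 0.1·h(Cart)
Solving: h(Home) = 0.5676, h(Cart) = 0.4910.
Starting from Home, the probability is 0.5676.

0.5676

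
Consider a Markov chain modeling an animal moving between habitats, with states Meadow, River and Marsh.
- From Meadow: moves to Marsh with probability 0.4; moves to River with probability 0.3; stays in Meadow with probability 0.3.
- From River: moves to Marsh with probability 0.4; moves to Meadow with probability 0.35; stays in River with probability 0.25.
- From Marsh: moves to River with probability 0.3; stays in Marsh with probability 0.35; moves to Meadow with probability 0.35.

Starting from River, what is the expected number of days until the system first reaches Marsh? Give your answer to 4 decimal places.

2.5000

Let t(s) be the expected number of days to first reach Marsh from state s, with t(Marsh) = 0. Conditioning on the first day:
t(Meadow) = 1 + 0.3·t(Meadow) + 0.3·t(River)
t(River) = 1 + 0.35·t(Meadow) + 0.25·t(River)
Solving: t(Meadow) = 2.5000, t(River) = 2.5000.
Expected days from River to Marsh: 2.5000.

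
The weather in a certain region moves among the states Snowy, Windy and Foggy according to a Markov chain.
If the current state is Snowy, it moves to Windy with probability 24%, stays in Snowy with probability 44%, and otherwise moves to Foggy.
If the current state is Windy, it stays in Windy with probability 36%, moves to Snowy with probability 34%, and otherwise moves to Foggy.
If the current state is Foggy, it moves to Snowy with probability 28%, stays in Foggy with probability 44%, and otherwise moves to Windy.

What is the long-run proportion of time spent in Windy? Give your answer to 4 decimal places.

Let the stationary distribution be π with π = πP and π_1 + π_2 + π_3 = 1.
π_1 = 0.44·π_1 + 0.34·π_2 + 0.28·π_3
π_2 = 0.24·π_1 + 0.36·π_2 + 0.28·π_3
Solving with the normalization constraint gives π = (0.3540, 0.2890, 0.3571).
So the stationary probability of Windy is 0.2890.

0.2890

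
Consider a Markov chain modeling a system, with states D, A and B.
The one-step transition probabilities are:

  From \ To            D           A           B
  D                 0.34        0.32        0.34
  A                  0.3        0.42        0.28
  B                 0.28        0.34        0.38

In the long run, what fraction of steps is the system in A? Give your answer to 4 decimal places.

Let the stationary distribution be π with π = πP and π_1 + π_2 + π_3 = 1.
π_1 = 0.34·π_1 + 0.3·π_2 + 0.28·π_3
π_2 = 0.32·π_1 + 0.42·π_2 + 0.34·π_3
Solving with the normalization constraint gives π = (0.3056, 0.3629, 0.3315).
So the stationary probability of A is 0.3629.

0.3629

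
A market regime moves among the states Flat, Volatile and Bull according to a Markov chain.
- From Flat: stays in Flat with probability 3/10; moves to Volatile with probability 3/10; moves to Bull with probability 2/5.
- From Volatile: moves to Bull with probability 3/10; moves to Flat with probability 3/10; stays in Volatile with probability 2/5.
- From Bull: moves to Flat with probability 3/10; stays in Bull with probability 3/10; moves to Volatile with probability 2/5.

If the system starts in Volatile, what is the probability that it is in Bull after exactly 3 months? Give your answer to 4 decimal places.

0.3300

Propagate the distribution vector 3 months from Volatile.
After 0 months: (0.0000, 1.0000, 0.0000)
After 1 month: (0.3000, 0.4000, 0.3000)
After 2 months: (0.3000, 0.3700, 0.3300)
After 3 months: (0.3000, 0.3700, 0.3300)
P(in Bull after 3 months) = 0.3300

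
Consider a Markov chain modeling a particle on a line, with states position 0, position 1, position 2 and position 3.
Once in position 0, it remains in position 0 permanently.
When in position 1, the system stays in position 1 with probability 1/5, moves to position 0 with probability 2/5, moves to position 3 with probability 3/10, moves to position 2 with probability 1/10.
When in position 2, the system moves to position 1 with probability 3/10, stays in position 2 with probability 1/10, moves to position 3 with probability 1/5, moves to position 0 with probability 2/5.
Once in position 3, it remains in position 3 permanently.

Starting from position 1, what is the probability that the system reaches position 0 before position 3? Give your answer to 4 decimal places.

Let h(s) be the probability of absorption at position 0 starting from transient state s. Then h(position 0) = 1 and h(position 3) = 0. By first-step analysis:
h(position 1) = 0.4·1 + 0.2·h(position 1) + 0.1·h(position 2) + 0.3·0
h(position 2) = 0.4·1 + 0.3·h(position 1) + 0.1·h(position 2) + 0.2·0
Solving: h(position 1) = 0.5797, h(position 2) = 0.6377.
Starting from position 1, the probability is 0.5797.

0.5797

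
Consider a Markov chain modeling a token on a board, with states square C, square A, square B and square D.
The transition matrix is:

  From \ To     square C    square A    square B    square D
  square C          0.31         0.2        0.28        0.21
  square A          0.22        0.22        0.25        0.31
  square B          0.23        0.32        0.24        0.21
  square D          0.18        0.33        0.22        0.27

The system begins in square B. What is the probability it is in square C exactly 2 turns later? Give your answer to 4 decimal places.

Propagate the distribution vector 2 turns from square B.
After 0 turns: (0.0000, 0.0000, 1.0000, 0.0000)
After 1 turn: (0.2300, 0.3200, 0.2400, 0.2100)
After 2 turns: (0.2347, 0.2625, 0.2482, 0.2546)
P(in square C after 2 turns) = 0.2347

0.2347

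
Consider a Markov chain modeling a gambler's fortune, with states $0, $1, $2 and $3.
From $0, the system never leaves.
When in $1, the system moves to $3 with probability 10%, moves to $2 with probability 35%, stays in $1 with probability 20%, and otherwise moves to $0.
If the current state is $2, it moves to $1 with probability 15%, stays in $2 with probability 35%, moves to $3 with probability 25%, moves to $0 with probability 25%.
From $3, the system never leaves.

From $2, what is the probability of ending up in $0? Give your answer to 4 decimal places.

0.5401

Let h(s) be the probability of absorption at $0 starting from transient state s. Then h($0) = 1 and h($3) = 0. By first-step analysis:
h($1) = 0.35·1 + 0.2·h($1) + 0.35·h($2) + 0.1·0
h($2) = 0.25·1 + 0.15·h($1) + 0.35·h($2) + 0.25·0
Solving: h($1) = 0.6738, h($2) = 0.5401.
Starting from $2, the probability is 0.5401.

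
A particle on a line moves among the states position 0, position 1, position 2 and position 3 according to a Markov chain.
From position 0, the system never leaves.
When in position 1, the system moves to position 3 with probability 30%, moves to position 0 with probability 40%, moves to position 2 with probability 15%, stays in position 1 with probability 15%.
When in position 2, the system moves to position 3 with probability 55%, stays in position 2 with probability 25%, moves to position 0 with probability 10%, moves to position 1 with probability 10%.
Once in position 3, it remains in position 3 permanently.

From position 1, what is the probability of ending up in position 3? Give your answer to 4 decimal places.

0.4940

Let h(s) be the probability of absorption at position 3 starting from transient state s. Then h(position 3) = 1 and h(position 0) = 0. By first-step analysis:
h(position 1) = 0.4·0 + 0.15·h(position 1) + 0.15·h(position 2) + 0.3·1
h(position 2) = 0.1·0 + 0.1·h(position 1) + 0.25·h(position 2) + 0.55·1
Solving: h(position 1) = 0.4940, h(position 2) = 0.7992.
Starting from position 1, the probability is 0.4940.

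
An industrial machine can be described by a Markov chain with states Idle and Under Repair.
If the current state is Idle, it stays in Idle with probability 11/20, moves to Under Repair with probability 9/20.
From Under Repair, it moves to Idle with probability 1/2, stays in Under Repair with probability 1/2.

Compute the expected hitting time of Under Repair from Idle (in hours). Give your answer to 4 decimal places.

2.2222

Let t(s) be the expected number of hours to first reach Under Repair from state s, with t(Under Repair) = 0. Conditioning on the first hour:
t(Idle) = 1 + 0.55·t(Idle)
Solving: t(Idle) = 2.2222.
Expected hours from Idle to Under Repair: 2.2222.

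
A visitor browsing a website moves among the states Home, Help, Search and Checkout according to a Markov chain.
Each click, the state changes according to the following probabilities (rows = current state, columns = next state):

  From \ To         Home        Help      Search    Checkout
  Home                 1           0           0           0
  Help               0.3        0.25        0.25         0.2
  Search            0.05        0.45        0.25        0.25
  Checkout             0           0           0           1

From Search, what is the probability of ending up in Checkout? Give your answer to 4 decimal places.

0.6167

Let h(s) be the probability of absorption at Checkout starting from transient state s. Then h(Checkout) = 1 and h(Home) = 0. By first-step analysis:
h(Help) = 0.3·0 + 0.25·h(Help) + 0.25·h(Search) + 0.2·1
h(Search) = 0.05·0 + 0.45·h(Help) + 0.25·h(Search) + 0.25·1
Solving: h(Help) = 0.4722, h(Search) = 0.6167.
Starting from Search, the probability is 0.6167.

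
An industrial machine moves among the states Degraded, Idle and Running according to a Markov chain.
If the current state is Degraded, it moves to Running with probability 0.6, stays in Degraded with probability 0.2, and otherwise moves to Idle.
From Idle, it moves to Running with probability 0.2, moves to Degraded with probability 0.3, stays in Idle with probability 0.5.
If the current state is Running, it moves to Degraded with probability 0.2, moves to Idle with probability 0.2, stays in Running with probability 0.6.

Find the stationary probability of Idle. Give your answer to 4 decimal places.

0.2857

Let the stationary distribution be π with π = πP and π_1 + π_2 + π_3 = 1.
π_1 = 0.2·π_1 + 0.3·π_2 + 0.2·π_3
π_2 = 0.2·π_1 + 0.5·π_2 + 0.2·π_3
Solving with the normalization constraint gives π = (0.2286, 0.2857, 0.4857).
So the stationary probability of Idle is 0.2857.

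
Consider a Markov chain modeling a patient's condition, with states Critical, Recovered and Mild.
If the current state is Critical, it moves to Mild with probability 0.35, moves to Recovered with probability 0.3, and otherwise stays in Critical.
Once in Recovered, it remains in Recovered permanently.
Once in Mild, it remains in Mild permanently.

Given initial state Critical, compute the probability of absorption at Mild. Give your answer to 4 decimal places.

0.5385

Let h(s) be the probability of absorption at Mild starting from transient state s. Then h(Mild) = 1 and h(Recovered) = 0. By first-step analysis:
h(Critical) = 0.35·h(Critical) + 0.3·0 + 0.35·1
Solving: h(Critical) = 0.5385.
Starting from Critical, the probability is 0.5385.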